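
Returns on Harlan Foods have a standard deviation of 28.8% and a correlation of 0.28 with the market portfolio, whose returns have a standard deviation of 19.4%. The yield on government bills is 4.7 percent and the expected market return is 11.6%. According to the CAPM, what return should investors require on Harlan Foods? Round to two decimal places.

β = ρ × σ_i / σ_m = 0.28 × 28.8% / 19.4% = 0.4157
MRP = 11.6% − 4.7% = 6.90%
E(R) = 4.7% + 0.4157 × 6.9% = 7.57%

7.57%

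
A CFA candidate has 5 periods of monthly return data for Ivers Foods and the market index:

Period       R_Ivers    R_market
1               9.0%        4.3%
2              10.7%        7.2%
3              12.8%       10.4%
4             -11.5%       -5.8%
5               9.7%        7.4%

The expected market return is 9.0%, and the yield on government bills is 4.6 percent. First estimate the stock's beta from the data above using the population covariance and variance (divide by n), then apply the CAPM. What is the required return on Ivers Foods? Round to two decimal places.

11.44%

Mean R_i = (9.0 + 10.7 + 12.8 − 11.5 + 9.7) / 5 = 6.1400%
Mean R_m = (4.3 + 7.2 + 10.4 − 5.8 + 7.4) / 5 = 4.7000%
Σ(R_i − R̄_i)(R_m − R̄_m) = 243.0500  ⇒  Cov = 243.0500 / 5 = 48.6100
Σ(R_m − R̄_m)² = 156.4400  ⇒  Var(R_m) = 156.4400 / 5 = 31.2880
β = Cov / Var(R_m) = 48.6100 / 31.2880 = 1.5536
MRP = 9.0% − 4.6% = 4.40%
E(R) = R_f + β × MRP = 4.6% + 1.5536 × 4.4% = 11.44%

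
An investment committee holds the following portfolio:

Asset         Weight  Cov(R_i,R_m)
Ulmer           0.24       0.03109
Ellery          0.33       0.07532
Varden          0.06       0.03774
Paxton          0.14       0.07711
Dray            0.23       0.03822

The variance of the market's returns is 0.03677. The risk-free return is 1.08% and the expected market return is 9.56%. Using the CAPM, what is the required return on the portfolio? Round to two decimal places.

β_Ulmer = 0.03109 / 0.03677 = 0.8455
β_Ellery = 0.07532 / 0.03677 = 2.0484
β_Varden = 0.03774 / 0.03677 = 1.0264
β_Paxton = 0.07711 / 0.03677 = 2.0971
β_Dray = 0.03822 / 0.03677 = 1.0394
β_P = Σ w_i β_i = 0.24×0.8455 + 0.33×2.0484 + 0.06×1.0264 + 0.14×2.0971 + 0.23×1.0394 = 1.4731
MRP = 9.56% − 1.08% = 8.48%
E(R_P) = R_f + β_P × MRP = 1.08% + 1.4731 × 8.48% = 13.57%

13.57%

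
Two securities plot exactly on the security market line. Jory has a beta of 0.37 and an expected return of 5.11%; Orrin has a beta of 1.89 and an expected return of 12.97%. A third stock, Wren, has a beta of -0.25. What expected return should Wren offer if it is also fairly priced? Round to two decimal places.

MRP (SML slope) = (12.97% − 5.11%) / (1.89 − 0.37) = 7.86% / 1.52 = 5.1711%
R_f (intercept) = 5.11% − 0.37 × 5.1711% = 3.1967%
E(R_Wren) = R_f + β × MRP = 3.1967% + -0.25 × 5.1711% = 1.90%

1.90%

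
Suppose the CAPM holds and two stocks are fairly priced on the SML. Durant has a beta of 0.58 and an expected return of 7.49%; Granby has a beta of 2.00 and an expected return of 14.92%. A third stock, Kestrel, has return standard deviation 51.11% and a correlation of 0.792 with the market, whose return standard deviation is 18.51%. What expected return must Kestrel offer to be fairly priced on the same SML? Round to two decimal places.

15.90%

MRP = (14.92% − 7.49%) / (2.00 − 0.58) = 5.2324%
R_f = 7.49% − 0.58 × 5.2324% = 4.4552%
β_Kestrel = ρ·σ_i/σ_m = 0.792 × 51.11 / 18.51 = 2.1869
E(R_Kestrel) = R_f + β × MRP = 4.4552% + 2.1869 × 5.2324% = 15.90%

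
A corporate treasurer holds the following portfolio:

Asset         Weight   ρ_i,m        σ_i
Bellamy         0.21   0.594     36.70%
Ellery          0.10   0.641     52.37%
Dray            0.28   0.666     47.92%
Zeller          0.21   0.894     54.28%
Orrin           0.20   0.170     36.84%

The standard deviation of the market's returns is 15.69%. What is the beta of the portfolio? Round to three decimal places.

β_Bellamy = 0.594 × 36.70% / 15.69% = 1.3894
β_Ellery = 0.641 × 52.37% / 15.69% = 2.1395
β_Dray = 0.666 × 47.92% / 15.69% = 2.0341
β_Zeller = 0.894 × 54.28% / 15.69% = 3.0928
β_Orrin = 0.170 × 36.84% / 15.69% = 0.3992
β_P = Σ w_i β_i = 0.21×1.3894 + 0.10×2.1395 + 0.28×2.0341 + 0.21×3.0928 + 0.20×0.3992 = 1.8046

1.805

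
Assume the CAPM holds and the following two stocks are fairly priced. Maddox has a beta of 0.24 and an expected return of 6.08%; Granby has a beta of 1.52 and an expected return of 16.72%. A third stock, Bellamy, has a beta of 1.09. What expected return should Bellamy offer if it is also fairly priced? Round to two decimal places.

MRP (SML slope) = (16.72% − 6.08%) / (1.52 − 0.24) = 10.64% / 1.28 = 8.3125%
R_f (intercept) = 6.08% − 0.24 × 8.3125% = 4.0850%
E(R_Bellamy) = R_f + β × MRP = 4.0850% + 1.09 × 8.3125% = 13.15%

13.15%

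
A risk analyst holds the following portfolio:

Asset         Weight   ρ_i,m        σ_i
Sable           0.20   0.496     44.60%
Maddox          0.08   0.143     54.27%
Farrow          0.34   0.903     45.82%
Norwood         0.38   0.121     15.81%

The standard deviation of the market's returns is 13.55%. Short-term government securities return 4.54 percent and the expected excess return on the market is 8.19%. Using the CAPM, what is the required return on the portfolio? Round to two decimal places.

16.53%

β_Sable = 0.496 × 44.60% / 13.55% = 1.6326
β_Maddox = 0.143 × 54.27% / 13.55% = 0.5727
β_Farrow = 0.903 × 45.82% / 13.55% = 3.0535
β_Norwood = 0.121 × 15.81% / 13.55% = 0.1412
β_P = Σ w_i β_i = 0.20×1.6326 + 0.08×0.5727 + 0.34×3.0535 + 0.38×0.1412 = 1.4642
E(R_P) = R_f + β_P × MRP = 4.54% + 1.4642 × 8.19% = 16.53%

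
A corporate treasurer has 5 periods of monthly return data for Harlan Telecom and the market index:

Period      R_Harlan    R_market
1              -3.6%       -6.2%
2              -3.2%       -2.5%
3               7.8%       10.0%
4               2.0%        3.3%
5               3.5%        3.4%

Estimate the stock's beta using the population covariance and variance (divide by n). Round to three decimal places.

Mean R_i = (-3.6 − 3.2 + 7.8 + 2.0 + 3.5) / 5 = 1.3000%
Mean R_m = (-6.2 − 2.5 + 10.0 + 3.3 + 3.4) / 5 = 1.6000%
Σ(R_i − R̄_i)(R_m − R̄_m) = 116.4200  ⇒  Cov = 116.4200 / 5 = 23.2840
Σ(R_m − R̄_m)² = 154.3400  ⇒  Var(R_m) = 154.3400 / 5 = 30.8680
β = Cov / Var(R_m) = 23.2840 / 30.8680 = 0.7543

0.754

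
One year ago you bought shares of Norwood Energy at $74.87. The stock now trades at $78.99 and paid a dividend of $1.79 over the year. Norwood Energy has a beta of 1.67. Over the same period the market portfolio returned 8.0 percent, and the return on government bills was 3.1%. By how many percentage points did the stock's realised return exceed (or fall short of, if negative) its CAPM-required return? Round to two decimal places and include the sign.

Realised HPR = (P1 + D1 − P0) / P0 = (78.99 + 1.79 − 74.87) / 74.87 = 5.91 / 74.87 = 7.8937%
MRP = 8.0% − 3.1% = 4.90%
CAPM required = R_f + β·MRP = 3.1% + 1.67 × 4.9% = 11.2830%
α = realised − required = 7.8937% − 11.2830% = -3.39%

-3.39%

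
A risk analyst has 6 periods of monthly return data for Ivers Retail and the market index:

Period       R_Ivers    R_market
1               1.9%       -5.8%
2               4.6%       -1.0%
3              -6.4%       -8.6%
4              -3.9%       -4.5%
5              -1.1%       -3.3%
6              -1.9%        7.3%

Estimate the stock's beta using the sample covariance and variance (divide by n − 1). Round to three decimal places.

0.190

Mean R_i = (1.9 + 4.6 − 6.4 − 3.9 − 1.1 − 1.9) / 6 = -1.1333%
Mean R_m = (-5.8 − 1.0 − 8.6 − 4.5 − 3.3 + 7.3) / 6 = -2.6500%
Σ(R_i − R̄_i)(R_m − R̄_m) = 28.7100  ⇒  Cov = 28.7100 / 5 = 5.7420
Σ(R_m − R̄_m)² = 150.8950  ⇒  Var(R_m) = 150.8950 / 5 = 30.1790
β = Cov / Var(R_m) = 5.7420 / 30.1790 = 0.1903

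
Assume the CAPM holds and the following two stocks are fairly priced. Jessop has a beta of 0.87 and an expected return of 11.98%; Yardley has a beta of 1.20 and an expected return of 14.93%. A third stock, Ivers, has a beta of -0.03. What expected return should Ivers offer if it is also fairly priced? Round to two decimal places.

MRP (SML slope) = (14.93% − 11.98%) / (1.20 − 0.87) = 2.95% / 0.33 = 8.9394%
R_f (intercept) = 11.98% − 0.87 × 8.9394% = 4.2027%
E(R_Ivers) = R_f + β × MRP = 4.2027% + -0.03 × 8.9394% = 3.93%

3.93%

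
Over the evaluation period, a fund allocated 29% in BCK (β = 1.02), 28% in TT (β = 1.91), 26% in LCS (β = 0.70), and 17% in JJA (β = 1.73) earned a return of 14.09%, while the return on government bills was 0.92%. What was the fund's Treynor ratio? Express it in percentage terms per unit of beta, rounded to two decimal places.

10.08%

β_P = 0.29×1.02 + 0.28×1.91 + 0.26×0.70 + 0.17×1.73 = 1.3067
Treynor = (R_P − R_f) / β_P = (14.09% − 0.92%) / 1.3067 = 13.17% / 1.3067 = 10.08%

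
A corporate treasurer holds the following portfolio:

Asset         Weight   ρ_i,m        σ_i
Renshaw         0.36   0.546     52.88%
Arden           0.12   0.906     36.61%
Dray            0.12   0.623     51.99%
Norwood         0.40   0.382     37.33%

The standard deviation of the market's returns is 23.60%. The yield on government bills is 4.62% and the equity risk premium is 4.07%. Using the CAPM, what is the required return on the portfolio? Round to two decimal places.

β_Renshaw = 0.546 × 52.88% / 23.60% = 1.2234
β_Arden = 0.906 × 36.61% / 23.60% = 1.4055
β_Dray = 0.623 × 51.99% / 23.60% = 1.3724
β_Norwood = 0.382 × 37.33% / 23.60% = 0.6042
β_P = Σ w_i β_i = 0.36×1.2234 + 0.12×1.4055 + 0.12×1.3724 + 0.40×0.6042 = 1.0155
E(R_P) = R_f + β_P × MRP = 4.62% + 1.0155 × 4.07% = 8.75%

8.75%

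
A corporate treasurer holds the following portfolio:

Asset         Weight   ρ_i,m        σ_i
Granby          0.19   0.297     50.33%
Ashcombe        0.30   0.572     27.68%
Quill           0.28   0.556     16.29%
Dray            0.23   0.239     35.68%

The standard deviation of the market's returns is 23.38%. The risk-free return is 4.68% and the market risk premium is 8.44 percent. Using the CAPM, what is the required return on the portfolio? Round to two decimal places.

β_Granby = 0.297 × 50.33% / 23.38% = 0.6394
β_Ashcombe = 0.572 × 27.68% / 23.38% = 0.6772
β_Quill = 0.556 × 16.29% / 23.38% = 0.3874
β_Dray = 0.239 × 35.68% / 23.38% = 0.3647
β_P = Σ w_i β_i = 0.19×0.6394 + 0.30×0.6772 + 0.28×0.3874 + 0.23×0.3647 = 0.5170
E(R_P) = R_f + β_P × MRP = 4.68% + 0.5170 × 8.44% = 9.04%

9.04%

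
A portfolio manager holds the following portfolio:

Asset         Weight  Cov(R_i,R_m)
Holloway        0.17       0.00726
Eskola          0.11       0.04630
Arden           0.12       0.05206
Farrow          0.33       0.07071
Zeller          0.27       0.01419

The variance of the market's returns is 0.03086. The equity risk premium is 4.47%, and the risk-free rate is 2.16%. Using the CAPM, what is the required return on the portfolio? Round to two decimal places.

β_Holloway = 0.00726 / 0.03086 = 0.2353
β_Eskola = 0.04630 / 0.03086 = 1.5003
β_Arden = 0.05206 / 0.03086 = 1.6870
β_Farrow = 0.07071 / 0.03086 = 2.2913
β_Zeller = 0.01419 / 0.03086 = 0.4598
β_P = Σ w_i β_i = 0.17×0.2353 + 0.11×1.5003 + 0.12×1.6870 + 0.33×2.2913 + 0.27×0.4598 = 1.2877
E(R_P) = R_f + β_P × MRP = 2.16% + 1.2877 × 4.47% = 7.92%

7.92%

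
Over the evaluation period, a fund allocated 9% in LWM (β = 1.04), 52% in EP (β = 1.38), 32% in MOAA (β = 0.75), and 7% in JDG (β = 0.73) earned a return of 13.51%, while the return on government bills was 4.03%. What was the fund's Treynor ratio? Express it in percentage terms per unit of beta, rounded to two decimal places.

β_P = 0.09×1.04 + 0.52×1.38 + 0.32×0.75 + 0.07×0.73 = 1.1023
Treynor = (R_P − R_f) / β_P = (13.51% − 4.03%) / 1.1023 = 9.48% / 1.1023 = 8.60%

8.60%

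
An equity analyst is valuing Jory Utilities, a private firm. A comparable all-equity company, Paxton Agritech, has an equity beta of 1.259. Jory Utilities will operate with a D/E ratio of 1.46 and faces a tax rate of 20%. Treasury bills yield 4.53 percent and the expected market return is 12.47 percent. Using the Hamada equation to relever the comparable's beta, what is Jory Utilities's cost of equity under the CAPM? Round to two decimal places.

26.20%

β_L = β_U × [1 + (1 − t)(D/E)] = 1.259 × [1 + (1 − 0.20) × 1.46]
    = 1.259 × [1 + 0.80 × 1.46] = 1.259 × 2.1680 = 2.7295
MRP = 12.47% − 4.53% = 7.94%
E(R) = R_f + β_L × MRP = 4.53% + 2.7295 × 7.94% = 26.20%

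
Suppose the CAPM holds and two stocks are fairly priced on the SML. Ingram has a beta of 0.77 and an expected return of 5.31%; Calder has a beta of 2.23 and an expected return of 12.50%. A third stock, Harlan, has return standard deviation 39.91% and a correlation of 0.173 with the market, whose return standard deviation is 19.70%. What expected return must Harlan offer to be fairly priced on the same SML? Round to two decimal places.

MRP = (12.50% − 5.31%) / (2.23 − 0.77) = 4.9247%
R_f = 5.31% − 0.77 × 4.9247% = 1.5180%
β_Harlan = ρ·σ_i/σ_m = 0.173 × 39.91 / 19.70 = 0.3505
E(R_Harlan) = R_f + β × MRP = 1.5180% + 0.3505 × 4.9247% = 3.24%

3.24%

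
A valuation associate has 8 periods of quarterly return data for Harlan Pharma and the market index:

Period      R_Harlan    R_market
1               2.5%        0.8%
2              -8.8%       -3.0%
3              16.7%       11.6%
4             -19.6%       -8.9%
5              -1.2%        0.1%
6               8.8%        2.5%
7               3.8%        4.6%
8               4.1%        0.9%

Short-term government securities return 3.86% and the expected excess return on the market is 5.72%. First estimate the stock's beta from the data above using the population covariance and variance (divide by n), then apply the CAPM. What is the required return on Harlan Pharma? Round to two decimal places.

Mean R_i = (2.5 − 8.8 + 16.7 − 19.6 − 1.2 + 8.8 + 3.8 + 4.1) / 8 = 0.7875%
Mean R_m = (0.8 − 3.0 + 11.6 − 8.9 + 0.1 + 2.5 + 4.6 + 0.9) / 8 = 1.0750%
Σ(R_i − R̄_i)(R_m − R̄_m) = 432.8375  ⇒  Cov = 432.8375 / 8 = 54.1047
Σ(R_m − R̄_m)² = 242.3950  ⇒  Var(R_m) = 242.3950 / 8 = 30.2994
β = Cov / Var(R_m) = 54.1047 / 30.2994 = 1.7857
E(R) = R_f + β × MRP = 3.86% + 1.7857 × 5.72% = 14.07%

14.07%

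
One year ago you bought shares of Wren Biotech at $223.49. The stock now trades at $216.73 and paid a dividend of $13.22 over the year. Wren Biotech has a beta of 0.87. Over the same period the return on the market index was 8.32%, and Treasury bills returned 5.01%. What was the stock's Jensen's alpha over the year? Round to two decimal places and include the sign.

Realised HPR = (P1 + D1 − P0) / P0 = (216.73 + 13.22 − 223.49) / 223.49 = 6.46 / 223.49 = 2.8905%
MRP = 8.32% − 5.01% = 3.31%
CAPM required = R_f + β·MRP = 5.01% + 0.87 × 3.31% = 7.8897%
α = realised − required = 2.8905% − 7.8897% = -5.00%

-5.00%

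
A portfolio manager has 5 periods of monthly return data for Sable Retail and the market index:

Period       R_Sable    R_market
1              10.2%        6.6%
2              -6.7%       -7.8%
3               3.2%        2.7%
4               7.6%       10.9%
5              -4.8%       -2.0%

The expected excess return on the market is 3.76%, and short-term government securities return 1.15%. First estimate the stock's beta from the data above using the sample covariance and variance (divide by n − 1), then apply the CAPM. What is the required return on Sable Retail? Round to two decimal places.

4.70%

Mean R_i = (10.2 − 6.7 + 3.2 + 7.6 − 4.8) / 5 = 1.9000%
Mean R_m = (6.6 − 7.8 + 2.7 + 10.9 − 2.0) / 5 = 2.0800%
Σ(R_i − R̄_i)(R_m − R̄_m) = 200.9000  ⇒  Cov = 200.9000 / 4 = 50.2250
Σ(R_m − R̄_m)² = 212.8680  ⇒  Var(R_m) = 212.8680 / 4 = 53.2170
β = Cov / Var(R_m) = 50.2250 / 53.2170 = 0.9438
E(R) = R_f + β × MRP = 1.15% + 0.9438 × 3.76% = 4.70%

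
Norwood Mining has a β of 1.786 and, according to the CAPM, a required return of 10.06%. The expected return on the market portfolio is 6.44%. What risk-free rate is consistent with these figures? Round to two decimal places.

E(R) = R_f + β(E(R_m) − R_f) = R_f(1 − β) + β·E(R_m)
10.06% = R_f × (1 − 1.786) + 1.786 × 6.44%
10.06% = R_f × -0.786 + 11.50184%
R_f = (10.06% − 11.50184%) / -0.786 = 1.83%

1.83%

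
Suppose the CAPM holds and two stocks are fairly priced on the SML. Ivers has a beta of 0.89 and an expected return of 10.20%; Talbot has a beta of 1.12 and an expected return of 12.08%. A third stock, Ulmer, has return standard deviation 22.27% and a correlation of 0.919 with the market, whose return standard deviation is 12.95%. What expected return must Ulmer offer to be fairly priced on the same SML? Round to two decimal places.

MRP = (12.08% − 10.20%) / (1.12 − 0.89) = 8.1739%
R_f = 10.20% − 0.89 × 8.1739% = 2.9252%
β_Ulmer = ρ·σ_i/σ_m = 0.919 × 22.27 / 12.95 = 1.5804
E(R_Ulmer) = R_f + β × MRP = 2.9252% + 1.5804 × 8.1739% = 15.84%

15.84%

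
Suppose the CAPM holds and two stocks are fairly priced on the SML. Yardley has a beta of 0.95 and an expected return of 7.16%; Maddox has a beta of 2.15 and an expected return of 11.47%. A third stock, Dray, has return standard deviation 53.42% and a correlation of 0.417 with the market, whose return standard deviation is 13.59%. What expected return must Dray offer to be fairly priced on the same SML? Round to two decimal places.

MRP = (11.47% − 7.16%) / (2.15 − 0.95) = 3.5917%
R_f = 7.16% − 0.95 × 3.5917% = 3.7479%
β_Dray = ρ·σ_i/σ_m = 0.417 × 53.42 / 13.59 = 1.6392
E(R_Dray) = R_f + β × MRP = 3.7479% + 1.6392 × 3.5917% = 9.64%

9.64%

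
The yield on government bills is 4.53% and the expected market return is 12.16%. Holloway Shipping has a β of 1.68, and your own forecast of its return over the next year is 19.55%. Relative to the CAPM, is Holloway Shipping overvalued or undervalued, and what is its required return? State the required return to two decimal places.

Undervalued; required return 17.35%

MRP = 12.16% − 4.53% = 7.63%
Required return = R_f + β·MRP = 4.53% + 1.68 × 7.63% = 17.35%
Forecast 19.55% > required 17.35% → the stock plots above the SML → undervalued.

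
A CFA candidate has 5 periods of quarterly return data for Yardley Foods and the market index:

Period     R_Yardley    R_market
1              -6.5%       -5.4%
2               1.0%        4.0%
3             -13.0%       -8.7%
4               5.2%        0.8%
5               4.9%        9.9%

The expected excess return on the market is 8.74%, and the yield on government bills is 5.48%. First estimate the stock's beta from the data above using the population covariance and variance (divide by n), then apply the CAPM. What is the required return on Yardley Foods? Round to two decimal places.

Mean R_i = (-6.5 + 1.0 − 13.0 + 5.2 + 4.9) / 5 = -1.6800%
Mean R_m = (-5.4 + 4.0 − 8.7 + 0.8 + 9.9) / 5 = 0.1200%
Σ(R_i − R̄_i)(R_m − R̄_m) = 205.8780  ⇒  Cov = 205.8780 / 5 = 41.1756
Σ(R_m − R̄_m)² = 219.4280  ⇒  Var(R_m) = 219.4280 / 5 = 43.8856
β = Cov / Var(R_m) = 41.1756 / 43.8856 = 0.9382
E(R) = R_f + β × MRP = 5.48% + 0.9382 × 8.74% = 13.68%

13.68%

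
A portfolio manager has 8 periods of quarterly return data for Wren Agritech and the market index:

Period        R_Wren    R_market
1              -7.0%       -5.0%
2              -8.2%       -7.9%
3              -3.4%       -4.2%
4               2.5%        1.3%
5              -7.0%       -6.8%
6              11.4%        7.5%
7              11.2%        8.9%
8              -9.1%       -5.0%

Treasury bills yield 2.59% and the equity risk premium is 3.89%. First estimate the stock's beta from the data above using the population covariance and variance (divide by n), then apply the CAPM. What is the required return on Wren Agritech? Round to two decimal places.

7.58%

Mean R_i = (-7.0 − 8.2 − 3.4 + 2.5 − 7.0 + 11.4 + 11.2 − 9.1) / 8 = -1.2000%
Mean R_m = (-5.0 − 7.9 − 4.2 + 1.3 − 6.8 + 7.5 + 8.9 − 5.0) / 8 = -1.4000%
Σ(R_i − R̄_i)(R_m − R̄_m) = 382.1500  ⇒  Cov = 382.1500 / 8 = 47.7688
Σ(R_m − R̄_m)² = 297.7600  ⇒  Var(R_m) = 297.7600 / 8 = 37.2200
β = Cov / Var(R_m) = 47.7688 / 37.2200 = 1.2834
E(R) = R_f + β × MRP = 2.59% + 1.2834 × 3.89% = 7.58%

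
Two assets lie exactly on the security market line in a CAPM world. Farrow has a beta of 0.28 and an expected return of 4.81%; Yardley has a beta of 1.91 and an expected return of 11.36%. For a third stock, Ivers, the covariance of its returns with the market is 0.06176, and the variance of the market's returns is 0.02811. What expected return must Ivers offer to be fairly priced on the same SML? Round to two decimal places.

MRP = (11.36% − 4.81%) / (1.91 − 0.28) = 4.0184%
R_f = 4.81% − 0.28 × 4.0184% = 3.6848%
β_Ivers = Cov / Var(R_m) = 0.06176 / 0.02811 = 2.1971
E(R_Ivers) = R_f + β × MRP = 3.6848% + 2.1971 × 4.0184% = 12.51%

12.51%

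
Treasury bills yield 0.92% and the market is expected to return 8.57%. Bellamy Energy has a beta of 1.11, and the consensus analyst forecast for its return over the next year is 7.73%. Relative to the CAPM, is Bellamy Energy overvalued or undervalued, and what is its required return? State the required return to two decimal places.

MRP = 8.57% − 0.92% = 7.65%
Required return = R_f + β·MRP = 0.92% + 1.11 × 7.65% = 9.41%
Forecast 7.73% < required 9.41% → the stock plots below the SML → overvalued.

Overvalued; required return 9.41%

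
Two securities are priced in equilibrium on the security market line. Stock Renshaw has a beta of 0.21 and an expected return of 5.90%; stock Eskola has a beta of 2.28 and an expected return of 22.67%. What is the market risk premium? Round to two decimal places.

Both satisfy E(R) = R_f + β·MRP, so the slope of the SML is
MRP = (22.67% − 5.90%) / (2.28 − 0.21) = 16.77% / 2.07 = 8.1014%

8.10%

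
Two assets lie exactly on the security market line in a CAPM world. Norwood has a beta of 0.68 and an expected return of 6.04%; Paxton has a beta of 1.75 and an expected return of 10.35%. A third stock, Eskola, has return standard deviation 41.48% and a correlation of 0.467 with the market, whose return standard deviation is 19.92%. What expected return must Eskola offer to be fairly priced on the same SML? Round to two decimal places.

MRP = (10.35% − 6.04%) / (1.75 − 0.68) = 4.0280%
R_f = 6.04% − 0.68 × 4.0280% = 3.3010%
β_Eskola = ρ·σ_i/σ_m = 0.467 × 41.48 / 19.92 = 0.9724
E(R_Eskola) = R_f + β × MRP = 3.3010% + 0.9724 × 4.0280% = 7.22%

7.22%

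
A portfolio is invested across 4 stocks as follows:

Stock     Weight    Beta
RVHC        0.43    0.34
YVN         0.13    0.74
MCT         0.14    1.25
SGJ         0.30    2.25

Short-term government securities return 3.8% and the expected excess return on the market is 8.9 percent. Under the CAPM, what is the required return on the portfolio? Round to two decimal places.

β_P = Σ w_i β_i = 0.43×0.34 + 0.13×0.74 + 0.14×1.25 + 0.30×2.25 = 1.0924
E(R_P) = R_f + β_P × MRP = 3.8% + 1.0924 × 8.9% = 13.52%

13.52%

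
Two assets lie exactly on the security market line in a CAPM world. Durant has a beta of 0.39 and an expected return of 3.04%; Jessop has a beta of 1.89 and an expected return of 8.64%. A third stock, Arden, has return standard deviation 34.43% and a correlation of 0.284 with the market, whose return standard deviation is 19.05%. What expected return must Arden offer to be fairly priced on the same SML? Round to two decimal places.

MRP = (8.64% − 3.04%) / (1.89 − 0.39) = 3.7333%
R_f = 3.04% − 0.39 × 3.7333% = 1.5840%
β_Arden = ρ·σ_i/σ_m = 0.284 × 34.43 / 19.05 = 0.5133
E(R_Arden) = R_f + β × MRP = 1.5840% + 0.5133 × 3.7333% = 3.50%

3.50%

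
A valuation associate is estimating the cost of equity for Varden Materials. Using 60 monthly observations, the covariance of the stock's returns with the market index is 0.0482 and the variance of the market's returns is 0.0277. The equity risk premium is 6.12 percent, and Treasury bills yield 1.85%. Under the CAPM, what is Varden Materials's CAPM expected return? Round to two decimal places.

12.50%

β = Cov(R_i, R_m) / Var(R_m) = 0.0482 / 0.0277 = 1.7401
E(R) = R_f + β × MRP = 1.85% + 1.7401 × 6.12% = 12.50%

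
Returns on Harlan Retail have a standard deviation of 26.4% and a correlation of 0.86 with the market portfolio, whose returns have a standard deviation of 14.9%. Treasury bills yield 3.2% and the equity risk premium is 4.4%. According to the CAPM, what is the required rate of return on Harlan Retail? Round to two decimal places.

9.90%

β = ρ × σ_i / σ_m = 0.86 × 26.4% / 14.9% = 1.5238
E(R) = 3.2% + 1.5238 × 4.4% = 9.90%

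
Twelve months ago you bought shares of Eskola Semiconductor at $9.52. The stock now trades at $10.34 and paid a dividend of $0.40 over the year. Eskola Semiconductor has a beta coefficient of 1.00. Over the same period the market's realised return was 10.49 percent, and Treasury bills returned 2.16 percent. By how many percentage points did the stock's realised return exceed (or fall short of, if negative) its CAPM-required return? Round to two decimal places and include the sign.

+2.33%

Realised HPR = (P1 + D1 − P0) / P0 = (10.34 + 0.40 − 9.52) / 9.52 = 1.22 / 9.52 = 12.8151%
MRP = 10.49% − 2.16% = 8.33%
CAPM required = R_f + β·MRP = 2.16% + 1.00 × 8.33% = 10.4900%
α = realised − required = 12.8151% − 10.4900% = +2.33%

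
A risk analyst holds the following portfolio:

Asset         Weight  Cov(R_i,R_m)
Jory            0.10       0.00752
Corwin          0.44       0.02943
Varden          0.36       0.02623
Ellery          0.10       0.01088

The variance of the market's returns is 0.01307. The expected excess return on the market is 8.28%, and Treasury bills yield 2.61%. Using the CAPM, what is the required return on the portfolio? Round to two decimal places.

17.96%

β_Jory = 0.00752 / 0.01307 = 0.5754
β_Corwin = 0.02943 / 0.01307 = 2.2517
β_Varden = 0.02623 / 0.01307 = 2.0069
β_Ellery = 0.01088 / 0.01307 = 0.8324
β_P = Σ w_i β_i = 0.10×0.5754 + 0.44×2.2517 + 0.36×2.0069 + 0.10×0.8324 = 1.8540
E(R_P) = R_f + β_P × MRP = 2.61% + 1.8540 × 8.28% = 17.96%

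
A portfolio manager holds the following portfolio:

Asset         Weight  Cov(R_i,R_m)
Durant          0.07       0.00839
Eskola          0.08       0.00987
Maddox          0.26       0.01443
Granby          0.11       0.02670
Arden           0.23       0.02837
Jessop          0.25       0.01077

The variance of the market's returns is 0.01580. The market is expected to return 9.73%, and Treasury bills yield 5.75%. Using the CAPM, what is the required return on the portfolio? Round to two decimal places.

β_Durant = 0.00839 / 0.01580 = 0.5310
β_Eskola = 0.00987 / 0.01580 = 0.6247
β_Maddox = 0.01443 / 0.01580 = 0.9133
β_Granby = 0.02670 / 0.01580 = 1.6899
β_Arden = 0.02837 / 0.01580 = 1.7956
β_Jessop = 0.01077 / 0.01580 = 0.6816
β_P = Σ w_i β_i = 0.07×0.5310 + 0.08×0.6247 + 0.26×0.9133 + 0.11×1.6899 + 0.23×1.7956 + 0.25×0.6816 = 1.0939
MRP = 9.73% − 5.75% = 3.98%
E(R_P) = R_f + β_P × MRP = 5.75% + 1.0939 × 3.98% = 10.10%

10.10%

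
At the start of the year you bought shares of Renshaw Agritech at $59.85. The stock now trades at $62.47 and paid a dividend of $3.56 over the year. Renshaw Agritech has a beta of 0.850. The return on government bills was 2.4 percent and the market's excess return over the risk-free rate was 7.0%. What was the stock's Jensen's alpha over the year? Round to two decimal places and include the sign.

+1.98%

Realised HPR = (P1 + D1 − P0) / P0 = (62.47 + 3.56 − 59.85) / 59.85 = 6.18 / 59.85 = 10.3258%
CAPM required = R_f + β·MRP = 2.4% + 0.850 × 7.0% = 8.3500%
α = realised − required = 10.3258% − 8.3500% = +1.98%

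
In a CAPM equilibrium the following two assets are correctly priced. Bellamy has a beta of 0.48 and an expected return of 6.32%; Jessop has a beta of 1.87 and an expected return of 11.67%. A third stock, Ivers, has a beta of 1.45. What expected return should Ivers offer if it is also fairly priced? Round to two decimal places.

MRP (SML slope) = (11.67% − 6.32%) / (1.87 − 0.48) = 5.35% / 1.39 = 3.8489%
R_f (intercept) = 6.32% − 0.48 × 3.8489% = 4.4725%
E(R_Ivers) = R_f + β × MRP = 4.4725% + 1.45 × 3.8489% = 10.05%

10.05%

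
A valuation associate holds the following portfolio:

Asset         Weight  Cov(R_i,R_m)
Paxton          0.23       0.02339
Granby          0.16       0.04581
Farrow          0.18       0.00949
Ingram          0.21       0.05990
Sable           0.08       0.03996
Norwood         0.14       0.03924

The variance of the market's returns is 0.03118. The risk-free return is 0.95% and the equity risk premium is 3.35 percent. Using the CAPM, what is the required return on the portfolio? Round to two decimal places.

4.78%

β_Paxton = 0.02339 / 0.03118 = 0.7502
β_Granby = 0.04581 / 0.03118 = 1.4692
β_Farrow = 0.00949 / 0.03118 = 0.3044
β_Ingram = 0.05990 / 0.03118 = 1.9211
β_Sable = 0.03996 / 0.03118 = 1.2816
β_Norwood = 0.03924 / 0.03118 = 1.2585
β_P = Σ w_i β_i = 0.23×0.7502 + 0.16×1.4692 + 0.18×0.3044 + 0.21×1.9211 + 0.08×1.2816 + 0.14×1.2585 = 1.1446
E(R_P) = R_f + β_P × MRP = 0.95% + 1.1446 × 3.35% = 4.78%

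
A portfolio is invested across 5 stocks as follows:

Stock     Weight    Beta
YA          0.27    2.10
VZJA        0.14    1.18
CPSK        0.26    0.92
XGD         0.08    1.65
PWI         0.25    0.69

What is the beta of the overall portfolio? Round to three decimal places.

β_P = Σ w_i β_i = 0.27×2.10 + 0.14×1.18 + 0.26×0.92 + 0.08×1.65 + 0.25×0.69 = 1.2759

1.276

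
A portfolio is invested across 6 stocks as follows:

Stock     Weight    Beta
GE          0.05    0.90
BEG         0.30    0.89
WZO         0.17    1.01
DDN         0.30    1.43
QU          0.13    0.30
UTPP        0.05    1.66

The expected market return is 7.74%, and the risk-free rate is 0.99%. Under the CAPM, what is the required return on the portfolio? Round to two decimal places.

7.97%

β_P = Σ w_i β_i = 0.05×0.90 + 0.30×0.89 + 0.17×1.01 + 0.30×1.43 + 0.13×0.30 + 0.05×1.66 = 1.0347
MRP = 7.74% − 0.99% = 6.75%
E(R_P) = R_f + β_P × MRP = 0.99% + 1.0347 × 6.75% = 7.97%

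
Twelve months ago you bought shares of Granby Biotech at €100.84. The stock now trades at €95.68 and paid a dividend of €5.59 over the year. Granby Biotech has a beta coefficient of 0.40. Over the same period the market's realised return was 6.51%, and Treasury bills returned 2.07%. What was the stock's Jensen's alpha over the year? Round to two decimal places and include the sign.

-3.42%

Realised HPR = (P1 + D1 − P0) / P0 = (95.68 + 5.59 − 100.84) / 100.84 = 0.43 / 100.84 = 0.4264%
MRP = 6.51% − 2.07% = 4.44%
CAPM required = R_f + β·MRP = 2.07% + 0.40 × 4.44% = 3.8460%
α = realised − required = 0.4264% − 3.8460% = -3.42%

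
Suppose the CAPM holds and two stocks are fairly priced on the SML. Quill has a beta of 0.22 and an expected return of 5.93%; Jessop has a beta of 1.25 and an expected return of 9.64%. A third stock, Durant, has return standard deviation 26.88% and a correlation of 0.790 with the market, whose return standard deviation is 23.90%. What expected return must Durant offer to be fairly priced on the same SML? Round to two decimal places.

8.34%

MRP = (9.64% − 5.93%) / (1.25 − 0.22) = 3.6019%
R_f = 5.93% − 0.22 × 3.6019% = 5.1376%
β_Durant = ρ·σ_i/σ_m = 0.790 × 26.88 / 23.90 = 0.8885
E(R_Durant) = R_f + β × MRP = 5.1376% + 0.8885 × 3.6019% = 8.34%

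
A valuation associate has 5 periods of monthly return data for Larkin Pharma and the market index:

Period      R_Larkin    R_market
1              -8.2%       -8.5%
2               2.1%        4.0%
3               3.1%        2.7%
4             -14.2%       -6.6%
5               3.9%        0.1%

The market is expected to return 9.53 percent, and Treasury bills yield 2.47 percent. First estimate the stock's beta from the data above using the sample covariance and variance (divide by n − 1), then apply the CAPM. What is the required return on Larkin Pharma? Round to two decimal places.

11.40%

Mean R_i = (-8.2 + 2.1 + 3.1 − 14.2 + 3.9) / 5 = -2.6600%
Mean R_m = (-8.5 + 4.0 + 2.7 − 6.6 + 0.1) / 5 = -1.6600%
Σ(R_i − R̄_i)(R_m − R̄_m) = 158.5020  ⇒  Cov = 158.5020 / 4 = 39.6255
Σ(R_m − R̄_m)² = 125.3320  ⇒  Var(R_m) = 125.3320 / 4 = 31.3330
β = Cov / Var(R_m) = 39.6255 / 31.3330 = 1.2647
MRP = 9.53% − 2.47% = 7.06%
E(R) = R_f + β × MRP = 2.47% + 1.2647 × 7.06% = 11.40%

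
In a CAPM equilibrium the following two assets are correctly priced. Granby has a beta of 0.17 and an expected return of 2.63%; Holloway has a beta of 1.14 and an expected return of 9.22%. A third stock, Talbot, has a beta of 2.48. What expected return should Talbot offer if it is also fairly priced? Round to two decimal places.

18.32%

MRP (SML slope) = (9.22% − 2.63%) / (1.14 − 0.17) = 6.59% / 0.97 = 6.7938%
R_f (intercept) = 2.63% − 0.17 × 6.7938% = 1.4751%
E(R_Talbot) = R_f + β × MRP = 1.4751% + 2.48 × 6.7938% = 18.32%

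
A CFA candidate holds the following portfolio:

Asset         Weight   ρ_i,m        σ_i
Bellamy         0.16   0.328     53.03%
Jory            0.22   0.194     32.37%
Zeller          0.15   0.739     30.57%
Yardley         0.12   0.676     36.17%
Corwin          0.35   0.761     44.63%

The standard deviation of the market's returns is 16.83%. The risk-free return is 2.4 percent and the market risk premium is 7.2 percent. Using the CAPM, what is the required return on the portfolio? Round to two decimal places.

β_Bellamy = 0.328 × 53.03% / 16.83% = 1.0335
β_Jory = 0.194 × 32.37% / 16.83% = 0.3731
β_Zeller = 0.739 × 30.57% / 16.83% = 1.3423
β_Yardley = 0.676 × 36.17% / 16.83% = 1.4528
β_Corwin = 0.761 × 44.63% / 16.83% = 2.0180
β_P = Σ w_i β_i = 0.16×1.0335 + 0.22×0.3731 + 0.15×1.3423 + 0.12×1.4528 + 0.35×2.0180 = 1.3294
E(R_P) = R_f + β_P × MRP = 2.4% + 1.3294 × 7.2% = 11.97%

11.97%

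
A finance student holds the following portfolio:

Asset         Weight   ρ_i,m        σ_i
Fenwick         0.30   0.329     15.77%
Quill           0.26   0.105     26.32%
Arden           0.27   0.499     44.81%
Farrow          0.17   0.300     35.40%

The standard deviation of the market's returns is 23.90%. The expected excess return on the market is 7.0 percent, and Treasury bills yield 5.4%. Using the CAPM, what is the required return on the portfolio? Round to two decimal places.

β_Fenwick = 0.329 × 15.77% / 23.90% = 0.2171
β_Quill = 0.105 × 26.32% / 23.90% = 0.1156
β_Arden = 0.499 × 44.81% / 23.90% = 0.9356
β_Farrow = 0.300 × 35.40% / 23.90% = 0.4444
β_P = Σ w_i β_i = 0.30×0.2171 + 0.26×0.1156 + 0.27×0.9356 + 0.17×0.4444 = 0.4233
E(R_P) = R_f + β_P × MRP = 5.4% + 0.4233 × 7.0% = 8.36%

8.36%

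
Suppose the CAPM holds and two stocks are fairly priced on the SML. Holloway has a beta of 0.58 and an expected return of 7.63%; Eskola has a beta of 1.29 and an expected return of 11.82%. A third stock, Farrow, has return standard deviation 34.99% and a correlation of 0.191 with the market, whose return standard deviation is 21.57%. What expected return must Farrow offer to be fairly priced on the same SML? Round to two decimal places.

MRP = (11.82% − 7.63%) / (1.29 − 0.58) = 5.9014%
R_f = 7.63% − 0.58 × 5.9014% = 4.2072%
β_Farrow = ρ·σ_i/σ_m = 0.191 × 34.99 / 21.57 = 0.3098
E(R_Farrow) = R_f + β × MRP = 4.2072% + 0.3098 × 5.9014% = 6.04%

6.04%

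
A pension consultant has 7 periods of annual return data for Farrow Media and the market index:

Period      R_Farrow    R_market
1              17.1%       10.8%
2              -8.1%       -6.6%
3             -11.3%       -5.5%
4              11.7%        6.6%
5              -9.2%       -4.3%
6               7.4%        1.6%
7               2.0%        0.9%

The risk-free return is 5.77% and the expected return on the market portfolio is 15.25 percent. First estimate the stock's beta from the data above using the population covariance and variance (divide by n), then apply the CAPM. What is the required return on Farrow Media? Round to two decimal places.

Mean R_i = (17.1 − 8.1 − 11.3 + 11.7 − 9.2 + 7.4 + 2.0) / 7 = 1.3714%
Mean R_m = (10.8 − 6.6 − 5.5 + 6.6 − 4.3 + 1.6 + 0.9) / 7 = 0.5000%
Σ(R_i − R̄_i)(R_m − R̄_m) = 425.9100  ⇒  Cov = 425.9100 / 7 = 60.8443
Σ(R_m − R̄_m)² = 254.1200  ⇒  Var(R_m) = 254.1200 / 7 = 36.3029
β = Cov / Var(R_m) = 60.8443 / 36.3029 = 1.6760
MRP = 15.25% − 5.77% = 9.48%
E(R) = R_f + β × MRP = 5.77% + 1.6760 × 9.48% = 21.66%

21.66%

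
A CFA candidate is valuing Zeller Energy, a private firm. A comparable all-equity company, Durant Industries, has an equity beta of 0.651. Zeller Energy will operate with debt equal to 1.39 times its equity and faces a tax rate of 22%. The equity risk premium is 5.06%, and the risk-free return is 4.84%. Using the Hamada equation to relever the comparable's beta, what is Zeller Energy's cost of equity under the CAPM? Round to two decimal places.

11.71%

β_L = β_U × [1 + (1 − t)(D/E)] = 0.651 × [1 + (1 − 0.22) × 1.39]
    = 0.651 × [1 + 0.78 × 1.39] = 0.651 × 2.0842 = 1.3568
E(R) = R_f + β_L × MRP = 4.84% + 1.3568 × 5.06% = 11.71%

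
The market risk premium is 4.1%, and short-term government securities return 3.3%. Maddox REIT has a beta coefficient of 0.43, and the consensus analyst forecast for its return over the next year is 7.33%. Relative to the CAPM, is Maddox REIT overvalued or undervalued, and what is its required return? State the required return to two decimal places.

Required return = R_f + β·MRP = 3.3% + 0.43 × 4.1% = 5.06%
Forecast 7.33% > required 5.06% → the stock plots above the SML → undervalued.

Undervalued; required return 5.06%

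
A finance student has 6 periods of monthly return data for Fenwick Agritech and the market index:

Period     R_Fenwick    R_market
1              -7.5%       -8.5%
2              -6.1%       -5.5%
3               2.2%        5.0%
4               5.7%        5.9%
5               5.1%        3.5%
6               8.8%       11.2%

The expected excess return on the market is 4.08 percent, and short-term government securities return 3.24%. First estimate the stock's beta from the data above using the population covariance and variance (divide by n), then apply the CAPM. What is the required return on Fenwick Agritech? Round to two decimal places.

6.80%

Mean R_i = (-7.5 − 6.1 + 2.2 + 5.7 + 5.1 + 8.8) / 6 = 1.3667%
Mean R_m = (-8.5 − 5.5 + 5.0 + 5.9 + 3.5 + 11.2) / 6 = 1.9333%
Σ(R_i − R̄_i)(R_m − R̄_m) = 242.4867  ⇒  Cov = 242.4867 / 6 = 40.4145
Σ(R_m − R̄_m)² = 277.5733  ⇒  Var(R_m) = 277.5733 / 6 = 46.2622
β = Cov / Var(R_m) = 40.4145 / 46.2622 = 0.8736
E(R) = R_f + β × MRP = 3.24% + 0.8736 × 4.08% = 6.80%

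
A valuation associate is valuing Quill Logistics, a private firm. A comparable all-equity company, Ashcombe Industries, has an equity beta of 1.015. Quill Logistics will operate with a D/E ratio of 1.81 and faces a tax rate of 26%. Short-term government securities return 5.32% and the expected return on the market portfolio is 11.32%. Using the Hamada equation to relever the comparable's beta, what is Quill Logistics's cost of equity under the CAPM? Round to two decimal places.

19.57%

β_L = β_U × [1 + (1 − t)(D/E)] = 1.015 × [1 + (1 − 0.26) × 1.81]
    = 1.015 × [1 + 0.74 × 1.81] = 1.015 × 2.3394 = 2.3745
MRP = 11.32% − 5.32% = 6.00%
E(R) = R_f + β_L × MRP = 5.32% + 2.3745 × 6.00% = 19.57%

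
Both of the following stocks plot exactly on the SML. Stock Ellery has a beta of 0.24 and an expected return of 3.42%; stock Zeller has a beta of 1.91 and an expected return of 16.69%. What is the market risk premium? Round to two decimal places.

7.95%

Both satisfy E(R) = R_f + β·MRP, so the slope of the SML is
MRP = (16.69% − 3.42%) / (1.91 − 0.24) = 13.27% / 1.67 = 7.9461%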